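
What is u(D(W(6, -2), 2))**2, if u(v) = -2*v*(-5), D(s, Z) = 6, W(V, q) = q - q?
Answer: 3600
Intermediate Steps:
W(V, q) = 0
u(v) = 10*v
u(D(W(6, -2), 2))**2 = (10*6)**2 = 60**2 = 3600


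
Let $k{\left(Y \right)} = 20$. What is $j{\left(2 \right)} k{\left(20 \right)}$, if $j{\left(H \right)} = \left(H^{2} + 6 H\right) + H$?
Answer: $360$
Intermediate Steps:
$j{\left(H \right)} = H^{2} + 7 H$
$j{\left(2 \right)} k{\left(20 \right)} = 2 \left(7 + 2\right) 20 = 2 \cdot 9 \cdot 20 = 18 \cdot 20 = 360$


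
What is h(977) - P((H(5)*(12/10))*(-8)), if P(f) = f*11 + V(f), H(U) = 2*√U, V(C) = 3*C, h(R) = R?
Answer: 977 + 1344*√5/5 ≈ 1578.1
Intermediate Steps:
P(f) = 14*f (P(f) = f*11 + 3*f = 11*f + 3*f = 14*f)
h(977) - P((H(5)*(12/10))*(-8)) = 977 - 14*((2*√5)*(12/10))*(-8) = 977 - 14*((2*√5)*(12*(⅒)))*(-8) = 977 - 14*((2*√5)*(6/5))*(-8) = 977 - 14*(12*√5/5)*(-8) = 977 - 14*(-96*√5/5) = 977 - (-1344)*√5/5 = 977 + 1344*√5/5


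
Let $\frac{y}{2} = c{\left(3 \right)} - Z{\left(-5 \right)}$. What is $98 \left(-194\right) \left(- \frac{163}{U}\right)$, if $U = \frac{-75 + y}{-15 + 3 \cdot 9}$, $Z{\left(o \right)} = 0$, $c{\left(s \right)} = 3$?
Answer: $- \frac{12395824}{23} \approx -5.3895 \cdot 10^{5}$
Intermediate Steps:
$y = 6$ ($y = 2 \left(3 - 0\right) = 2 \left(3 + 0\right) = 2 \cdot 3 = 6$)
$U = - \frac{23}{4}$ ($U = \frac{-75 + 6}{-15 + 3 \cdot 9} = - \frac{69}{-15 + 27} = - \frac{69}{12} = \left(-69\right) \frac{1}{12} = - \frac{23}{4} \approx -5.75$)
$98 \left(-194\right) \left(- \frac{163}{U}\right) = 98 \left(-194\right) \left(- \frac{163}{- \frac{23}{4}}\right) = - 19012 \left(\left(-163\right) \left(- \frac{4}{23}\right)\right) = \left(-19012\right) \frac{652}{23} = - \frac{12395824}{23}$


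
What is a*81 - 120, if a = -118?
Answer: -9678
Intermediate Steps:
a*81 - 120 = -118*81 - 120 = -9558 - 120 = -9678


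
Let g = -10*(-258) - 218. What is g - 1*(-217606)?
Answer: 219968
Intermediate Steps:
g = 2362 (g = 2580 - 218 = 2362)
g - 1*(-217606) = 2362 - 1*(-217606) = 2362 + 217606 = 219968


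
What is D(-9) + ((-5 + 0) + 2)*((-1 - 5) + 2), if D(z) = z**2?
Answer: 93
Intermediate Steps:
D(-9) + ((-5 + 0) + 2)*((-1 - 5) + 2) = (-9)**2 + ((-5 + 0) + 2)*((-1 - 5) + 2) = 81 + (-5 + 2)*(-6 + 2) = 81 - 3*(-4) = 81 + 12 = 93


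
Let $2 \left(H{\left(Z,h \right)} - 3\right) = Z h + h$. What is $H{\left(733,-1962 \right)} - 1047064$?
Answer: $-1767115$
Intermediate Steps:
$H{\left(Z,h \right)} = 3 + \frac{h}{2} + \frac{Z h}{2}$ ($H{\left(Z,h \right)} = 3 + \frac{Z h + h}{2} = 3 + \frac{h + Z h}{2} = 3 + \left(\frac{h}{2} + \frac{Z h}{2}\right) = 3 + \frac{h}{2} + \frac{Z h}{2}$)
$H{\left(733,-1962 \right)} - 1047064 = \left(3 + \frac{1}{2} \left(-1962\right) + \frac{1}{2} \cdot 733 \left(-1962\right)\right) - 1047064 = \left(3 - 981 - 719073\right) - 1047064 = -720051 - 1047064 = -1767115$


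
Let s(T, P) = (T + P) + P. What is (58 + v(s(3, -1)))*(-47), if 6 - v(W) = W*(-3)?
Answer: -3149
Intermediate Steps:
s(T, P) = T + 2*P (s(T, P) = (P + T) + P = T + 2*P)
v(W) = 6 + 3*W (v(W) = 6 - W*(-3) = 6 - (-3)*W = 6 + 3*W)
(58 + v(s(3, -1)))*(-47) = (58 + (6 + 3*(3 + 2*(-1))))*(-47) = (58 + (6 + 3*(3 - 2)))*(-47) = (58 + (6 + 3*1))*(-47) = (58 + (6 + 3))*(-47) = (58 + 9)*(-47) = 67*(-47) = -3149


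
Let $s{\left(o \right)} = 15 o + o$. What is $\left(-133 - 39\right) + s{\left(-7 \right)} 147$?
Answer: $-16636$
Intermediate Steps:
$s{\left(o \right)} = 16 o$
$\left(-133 - 39\right) + s{\left(-7 \right)} 147 = \left(-133 - 39\right) + 16 \left(-7\right) 147 = -172 - 16464 = -16636$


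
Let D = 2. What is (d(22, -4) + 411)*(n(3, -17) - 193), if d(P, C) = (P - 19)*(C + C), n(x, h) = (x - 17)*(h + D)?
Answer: 6579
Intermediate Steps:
n(x, h) = (-17 + x)*(2 + h) (n(x, h) = (x - 17)*(h + 2) = (-17 + x)*(2 + h))
d(P, C) = 2*C*(-19 + P) (d(P, C) = (-19 + P)*(2*C) = 2*C*(-19 + P))
(d(22, -4) + 411)*(n(3, -17) - 193) = (2*(-4)*(-19 + 22) + 411)*((-34 - 17*(-17) + 2*3 - 17*3) - 193) = (2*(-4)*3 + 411)*((-34 + 289 + 6 - 51) - 193) = (-24 + 411)*(210 - 193) = 387*17 = 6579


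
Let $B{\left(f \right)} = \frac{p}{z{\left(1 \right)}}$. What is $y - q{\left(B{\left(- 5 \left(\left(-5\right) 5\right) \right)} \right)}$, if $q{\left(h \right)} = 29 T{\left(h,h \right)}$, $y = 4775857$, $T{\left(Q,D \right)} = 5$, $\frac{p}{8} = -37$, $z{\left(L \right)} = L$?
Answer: $4775712$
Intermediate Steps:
$p = -296$ ($p = 8 \left(-37\right) = -296$)
$B{\left(f \right)} = -296$ ($B{\left(f \right)} = - \frac{296}{1} = \left(-296\right) 1 = -296$)
$q{\left(h \right)} = 145$ ($q{\left(h \right)} = 29 \cdot 5 = 145$)
$y - q{\left(B{\left(- 5 \left(\left(-5\right) 5\right) \right)} \right)} = 4775857 - 145 = 4775712$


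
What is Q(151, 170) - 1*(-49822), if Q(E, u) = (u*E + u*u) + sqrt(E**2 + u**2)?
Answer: 104392 + sqrt(51701) ≈ 1.0462e+5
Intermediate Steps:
Q(E, u) = u**2 + sqrt(E**2 + u**2) + E*u (Q(E, u) = (E*u + u**2) + sqrt(E**2 + u**2) = (u**2 + E*u) + sqrt(E**2 + u**2) = u**2 + sqrt(E**2 + u**2) + E*u)
Q(151, 170) - 1*(-49822) = (170**2 + sqrt(151**2 + 170**2) + 151*170) - 1*(-49822) = (28900 + sqrt(22801 + 28900) + 25670) + 49822 = (28900 + sqrt(51701) + 25670) + 49822 = (54570 + sqrt(51701)) + 49822 = 104392 + sqrt(51701)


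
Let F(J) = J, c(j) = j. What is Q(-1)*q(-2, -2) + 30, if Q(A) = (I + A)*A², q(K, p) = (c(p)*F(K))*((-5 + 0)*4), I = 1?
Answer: 30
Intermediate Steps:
q(K, p) = -20*K*p (q(K, p) = (p*K)*((-5 + 0)*4) = (K*p)*(-5*4) = (K*p)*(-20) = -20*K*p)
Q(A) = A²*(1 + A) (Q(A) = (1 + A)*A² = A²*(1 + A))
Q(-1)*q(-2, -2) + 30 = ((-1)²*(1 - 1))*(-20*(-2)*(-2)) + 30 = (1*0)*(-80) + 30 = 0*(-80) + 30 = 0 + 30 = 30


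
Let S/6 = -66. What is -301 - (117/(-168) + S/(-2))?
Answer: -27905/56 ≈ -498.30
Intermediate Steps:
S = -396 (S = 6*(-66) = -396)
-301 - (117/(-168) + S/(-2)) = -301 - (117/(-168) - 396/(-2)) = -301 - (117*(-1/168) - 396*(-½)) = -301 - (-39/56 + 198) = -301 - 1*11049/56 = -301 - 11049/56 = -27905/56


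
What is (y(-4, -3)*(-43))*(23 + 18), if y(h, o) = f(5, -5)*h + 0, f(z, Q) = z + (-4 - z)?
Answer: -28208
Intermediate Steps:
f(z, Q) = -4
y(h, o) = -4*h (y(h, o) = -4*h + 0 = -4*h)
(y(-4, -3)*(-43))*(23 + 18) = (-4*(-4)*(-43))*(23 + 18) = (16*(-43))*41 = -688*41 = -28208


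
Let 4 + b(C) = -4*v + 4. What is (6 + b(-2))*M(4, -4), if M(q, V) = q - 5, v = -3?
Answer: -18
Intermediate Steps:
M(q, V) = -5 + q
b(C) = 12 (b(C) = -4 + (-4*(-3) + 4) = -4 + (12 + 4) = -4 + 16 = 12)
(6 + b(-2))*M(4, -4) = (6 + 12)*(-5 + 4) = 18*(-1) = -18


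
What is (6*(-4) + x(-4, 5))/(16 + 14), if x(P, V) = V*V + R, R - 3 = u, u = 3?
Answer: 7/30 ≈ 0.23333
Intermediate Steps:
R = 6 (R = 3 + 3 = 6)
x(P, V) = 6 + V² (x(P, V) = V*V + 6 = V² + 6 = 6 + V²)
(6*(-4) + x(-4, 5))/(16 + 14) = (6*(-4) + (6 + 5²))/(16 + 14) = (-24 + (6 + 25))/30 = (-24 + 31)*(1/30) = 7*(1/30) = 7/30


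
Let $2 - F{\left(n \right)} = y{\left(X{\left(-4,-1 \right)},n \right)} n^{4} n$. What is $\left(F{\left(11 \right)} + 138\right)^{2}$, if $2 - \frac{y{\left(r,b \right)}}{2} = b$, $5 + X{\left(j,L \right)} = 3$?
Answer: $8404537287364$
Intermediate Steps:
$X{\left(j,L \right)} = -2$ ($X{\left(j,L \right)} = -5 + 3 = -2$)
$y{\left(r,b \right)} = 4 - 2 b$
$F{\left(n \right)} = 2 - n^{5} \left(4 - 2 n\right)$ ($F{\left(n \right)} = 2 - \left(4 - 2 n\right) n^{4} n = 2 - n^{4} \left(4 - 2 n\right) n = 2 - n^{5} \left(4 - 2 n\right)$)
$\left(F{\left(11 \right)} + 138\right)^{2} = \left(\left(2 + 2 \cdot 11^{5} \left(-2 + 11\right)\right) + 138\right)^{2} = \left(\left(2 + 2 \cdot 161051 \cdot 9\right) + 138\right)^{2} = \left(\left(2 + 2898918\right) + 138\right)^{2} = \left(2898920 + 138\right)^{2} = 2899058^{2} = 8404537287364$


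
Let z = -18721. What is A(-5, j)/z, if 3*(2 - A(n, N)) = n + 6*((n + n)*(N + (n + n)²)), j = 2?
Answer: -6131/56163 ≈ -0.10916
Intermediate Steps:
A(n, N) = 2 - n/3 - 4*n*(N + 4*n²) (A(n, N) = 2 - (n + 6*((n + n)*(N + (n + n)²)))/3 = 2 - (n + 6*((2*n)*(N + (2*n)²)))/3 = 2 - (n + 6*((2*n)*(N + 4*n²)))/3 = 2 - (n + 6*(2*n*(N + 4*n²)))/3 = 2 - (n + 12*n*(N + 4*n²))/3 = 2 + (-n/3 - 4*n*(N + 4*n²)) = 2 - n/3 - 4*n*(N + 4*n²))
A(-5, j)/z = (2 - 16*(-5)³ - ⅓*(-5) - 4*2*(-5))/(-18721) = -(2 - 16*(-125) + 5/3 + 40)/18721 = -(2 + 2000 + 5/3 + 40)/18721 = -1/18721*6131/3 = -6131/56163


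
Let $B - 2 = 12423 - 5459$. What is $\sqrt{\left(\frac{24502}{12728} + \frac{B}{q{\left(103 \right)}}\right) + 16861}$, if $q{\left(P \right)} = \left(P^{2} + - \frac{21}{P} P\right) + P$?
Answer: $\frac{\sqrt{19515815333521767249}}{34018762} \approx 129.86$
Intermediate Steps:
$B = 6966$ ($B = 2 + \left(12423 - 5459\right) = 2 + 6964 = 6966$)
$q{\left(P \right)} = -21 + P + P^{2}$ ($q{\left(P \right)} = \left(P^{2} - 21\right) + P = \left(-21 + P^{2}\right) + P = -21 + P + P^{2}$)
$\sqrt{\left(\frac{24502}{12728} + \frac{B}{q{\left(103 \right)}}\right) + 16861} = \sqrt{\left(\frac{24502}{12728} + \frac{6966}{-21 + 103 + 103^{2}}\right) + 16861} = \sqrt{\left(24502 \cdot \frac{1}{12728} + \frac{6966}{-21 + 103 + 10609}\right) + 16861} = \sqrt{\left(\frac{12251}{6364} + \frac{6966}{10691}\right) + 16861} = \sqrt{\frac{175307065}{68037524} + 16861} = \sqrt{\frac{1147355999229}{68037524}} = \frac{\sqrt{19515815333521767249}}{34018762}$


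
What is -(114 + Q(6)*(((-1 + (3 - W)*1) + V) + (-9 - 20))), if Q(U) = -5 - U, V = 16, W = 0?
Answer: -235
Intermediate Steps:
-(114 + Q(6)*(((-1 + (3 - W)*1) + V) + (-9 - 20))) = -(114 + (-5 - 1*6)*(((-1 + (3 - 1*0)*1) + 16) + (-9 - 20))) = -(114 + (-5 - 6)*(((-1 + (3 + 0)*1) + 16) - 29)) = -(114 - 11*(((-1 + 3*1) + 16) - 29)) = -(114 - 11*(((-1 + 3) + 16) - 29)) = -(114 - 11*((2 + 16) - 29)) = -(114 - 11*(18 - 29)) = -(114 - 11*(-11)) = -(114 + 121) = -1*235 = -235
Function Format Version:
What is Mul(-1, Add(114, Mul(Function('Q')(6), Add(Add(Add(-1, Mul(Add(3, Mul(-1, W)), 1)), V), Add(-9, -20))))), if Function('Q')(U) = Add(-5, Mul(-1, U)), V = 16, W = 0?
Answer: -235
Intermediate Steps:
Mul(-1, Add(114, Mul(Function('Q')(6), Add(Add(Add(-1, Mul(Add(3, Mul(-1, W)), 1)), V), Add(-9, -20))))) = Mul(-1, Add(114, Mul(Add(-5, Mul(-1, 6)), Add(Add(Add(-1, Mul(Add(3, Mul(-1, 0)), 1)), 16), Add(-9, -20))))) = Mul(-1, Add(114, Mul(Add(-5, -6), Add(Add(Add(-1, Mul(Add(3, 0), 1)), 16), -29)))) = Mul(-1, Add(114, Mul(-11, Add(Add(Add(-1, Mul(3, 1)), 16), -29)))) = Mul(-1, Add(114, Mul(-11, Add(Add(Add(-1, 3), 16), -29)))) = Mul(-1, Add(114, Mul(-11, Add(Add(2, 16), -29)))) = Mul(-1, Add(114, Mul(-11, Add(18, -29)))) = Mul(-1, Add(114, Mul(-11, -11))) = Mul(-1, Add(114, 121)) = Mul(-1, 235) = -235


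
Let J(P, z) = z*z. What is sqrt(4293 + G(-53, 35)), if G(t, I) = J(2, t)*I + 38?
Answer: sqrt(102646) ≈ 320.38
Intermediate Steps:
J(P, z) = z**2
G(t, I) = 38 + I*t**2 (G(t, I) = t**2*I + 38 = I*t**2 + 38 = 38 + I*t**2)
sqrt(4293 + G(-53, 35)) = sqrt(4293 + (38 + 35*(-53)**2)) = sqrt(4293 + (38 + 35*2809)) = sqrt(4293 + (38 + 98315)) = sqrt(4293 + 98353) = sqrt(102646)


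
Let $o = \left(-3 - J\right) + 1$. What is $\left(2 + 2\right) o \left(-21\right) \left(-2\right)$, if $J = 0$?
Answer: $-336$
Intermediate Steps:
$o = -2$ ($o = \left(-3 - 0\right) + 1 = \left(-3 + 0\right) + 1 = -3 + 1 = -2$)
$\left(2 + 2\right) o \left(-21\right) \left(-2\right) = \left(2 + 2\right) \left(-2\right) \left(-21\right) \left(-2\right) = 4 \left(-2\right) \left(-21\right) \left(-2\right) = \left(-8\right) \left(-21\right) \left(-2\right) = 168 \left(-2\right) = -336$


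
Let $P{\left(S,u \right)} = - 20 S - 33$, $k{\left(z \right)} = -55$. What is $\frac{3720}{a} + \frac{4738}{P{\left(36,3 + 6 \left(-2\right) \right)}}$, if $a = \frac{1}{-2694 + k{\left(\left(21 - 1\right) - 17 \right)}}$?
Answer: $- \frac{7700393578}{753} \approx -1.0226 \cdot 10^{7}$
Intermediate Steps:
$P{\left(S,u \right)} = -33 - 20 S$
$a = - \frac{1}{2749}$ ($a = \frac{1}{-2694 - 55} = \frac{1}{-2749} = - \frac{1}{2749} \approx -0.00036377$)
$\frac{3720}{a} + \frac{4738}{P{\left(36,3 + 6 \left(-2\right) \right)}} = \frac{3720}{- \frac{1}{2749}} + \frac{4738}{-33 - 720} = 3720 \left(-2749\right) + \frac{4738}{-33 - 720} = -10226280 + \frac{4738}{-753} = -10226280 + 4738 \left(- \frac{1}{753}\right) = -10226280 - \frac{4738}{753} = - \frac{7700393578}{753}$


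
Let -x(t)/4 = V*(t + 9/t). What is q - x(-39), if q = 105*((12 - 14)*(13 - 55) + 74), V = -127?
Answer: 474750/13 ≈ 36519.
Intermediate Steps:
x(t) = 508*t + 4572/t (x(t) = -(-508)*(t + 9/t) = -4*(-1143/t - 127*t) = 508*t + 4572/t)
q = 16590 (q = 105*(-2*(-42) + 74) = 105*(84 + 74) = 105*158 = 16590)
q - x(-39) = 16590 - (508*(-39) + 4572/(-39)) = 16590 - (-19812 + 4572*(-1/39)) = 16590 - (-19812 - 1524/13) = 16590 - 1*(-259080/13) = 16590 + 259080/13 = 474750/13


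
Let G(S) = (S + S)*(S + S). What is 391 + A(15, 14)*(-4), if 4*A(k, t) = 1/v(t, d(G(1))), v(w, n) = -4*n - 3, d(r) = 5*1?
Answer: 8994/23 ≈ 391.04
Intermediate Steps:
G(S) = 4*S² (G(S) = (2*S)*(2*S) = 4*S²)
d(r) = 5
v(w, n) = -3 - 4*n
A(k, t) = -1/92 (A(k, t) = 1/(4*(-3 - 4*5)) = 1/(4*(-3 - 20)) = (¼)/(-23) = (¼)*(-1/23) = -1/92)
391 + A(15, 14)*(-4) = 391 - 1/92*(-4) = 391 + 1/23 = 8994/23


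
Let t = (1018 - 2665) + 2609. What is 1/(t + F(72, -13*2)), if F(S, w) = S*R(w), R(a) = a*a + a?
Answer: 1/47762 ≈ 2.0937e-5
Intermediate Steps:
R(a) = a + a**2 (R(a) = a**2 + a = a + a**2)
F(S, w) = S*w*(1 + w) (F(S, w) = S*(w*(1 + w)) = S*w*(1 + w))
t = 962 (t = -1647 + 2609 = 962)
1/(t + F(72, -13*2)) = 1/(962 + 72*(-13*2)*(1 - 13*2)) = 1/(962 + 72*(-26)*(1 - 26)) = 1/(962 + 72*(-26)*(-25)) = 1/(962 + 46800) = 1/47762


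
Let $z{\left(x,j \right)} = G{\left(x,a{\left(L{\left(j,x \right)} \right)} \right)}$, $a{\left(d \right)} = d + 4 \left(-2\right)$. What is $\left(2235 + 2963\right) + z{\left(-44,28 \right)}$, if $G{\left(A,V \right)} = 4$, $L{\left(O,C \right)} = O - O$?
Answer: $5202$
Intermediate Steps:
$L{\left(O,C \right)} = 0$
$a{\left(d \right)} = -8 + d$ ($a{\left(d \right)} = d - 8 = -8 + d$)
$z{\left(x,j \right)} = 4$
$\left(2235 + 2963\right) + z{\left(-44,28 \right)} = \left(2235 + 2963\right) + 4 = 5198 + 4 = 5202$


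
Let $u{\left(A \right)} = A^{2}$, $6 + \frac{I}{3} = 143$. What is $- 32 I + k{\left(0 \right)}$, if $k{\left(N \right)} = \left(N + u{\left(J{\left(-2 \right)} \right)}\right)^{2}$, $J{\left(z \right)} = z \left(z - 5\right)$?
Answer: $25264$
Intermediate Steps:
$I = 411$ ($I = -18 + 3 \cdot 143 = -18 + 429 = 411$)
$J{\left(z \right)} = z \left(-5 + z\right)$
$k{\left(N \right)} = \left(196 + N\right)^{2}$ ($k{\left(N \right)} = \left(N + \left(- 2 \left(-5 - 2\right)\right)^{2}\right)^{2} = \left(N + \left(\left(-2\right) \left(-7\right)\right)^{2}\right)^{2} = \left(N + 14^{2}\right)^{2} = \left(N + 196\right)^{2} = \left(196 + N\right)^{2}$)
$- 32 I + k{\left(0 \right)} = \left(-32\right) 411 + \left(196 + 0\right)^{2} = -13152 + 196^{2} = -13152 + 38416 = 25264$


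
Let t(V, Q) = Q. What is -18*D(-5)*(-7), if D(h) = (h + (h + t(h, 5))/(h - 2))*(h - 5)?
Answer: 6300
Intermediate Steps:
D(h) = (-5 + h)*(h + (5 + h)/(-2 + h)) (D(h) = (h + (h + 5)/(h - 2))*(h - 5) = (h + (5 + h)/(-2 + h))*(-5 + h) = (-5 + h)*(h + (5 + h)/(-2 + h)))
-18*D(-5)*(-7) = -18*(-25 + (-5)³ - 6*(-5)² + 10*(-5))/(-2 - 5)*(-7) = -18*(-25 - 125 - 6*25 - 50)/(-7)*(-7) = -(-18)*(-25 - 125 - 150 - 50)/7*(-7) = -(-18)*(-350)/7*(-7) = -18*50*(-7) = -900*(-7) = 6300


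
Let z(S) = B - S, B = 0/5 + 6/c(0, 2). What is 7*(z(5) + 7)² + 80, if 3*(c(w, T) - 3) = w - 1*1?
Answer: 3303/16 ≈ 206.44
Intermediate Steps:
c(w, T) = 8/3 + w/3 (c(w, T) = 3 + (w - 1*1)/3 = 3 + (w - 1)/3 = 3 + (-1 + w)/3 = 3 + (-⅓ + w/3) = 8/3 + w/3)
B = 9/4 (B = 0/5 + 6/(8/3 + (⅓)*0) = 0*(⅕) + 6/(8/3 + 0) = 0 + 6/(8/3) = 0 + 6*(3/8) = 0 + 9/4 = 9/4 ≈ 2.2500)
z(S) = 9/4 - S
7*(z(5) + 7)² + 80 = 7*((9/4 - 1*5) + 7)² + 80 = 7*((9/4 - 5) + 7)² + 80 = 7*(-11/4 + 7)² + 80 = 7*(17/4)² + 80 = 7*(289/16) + 80 = 2023/16 + 80 = 3303/16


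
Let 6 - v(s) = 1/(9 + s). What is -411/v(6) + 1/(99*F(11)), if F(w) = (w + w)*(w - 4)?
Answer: -93991501/1356894 ≈ -69.270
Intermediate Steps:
v(s) = 6 - 1/(9 + s)
F(w) = 2*w*(-4 + w) (F(w) = (2*w)*(-4 + w) = 2*w*(-4 + w))
-411/v(6) + 1/(99*F(11)) = -411*(9 + 6)/(53 + 6*6) + 1/(99*((2*11*(-4 + 11)))) = -411*15/(53 + 36) + 1/(99*((2*11*7))) = -411/((1/15)*89) + (1/99)/154 = -411/89/15 + (1/99)*(1/154) = -411*15/89 + 1/15246 = -6165/89 + 1/15246 = -93991501/1356894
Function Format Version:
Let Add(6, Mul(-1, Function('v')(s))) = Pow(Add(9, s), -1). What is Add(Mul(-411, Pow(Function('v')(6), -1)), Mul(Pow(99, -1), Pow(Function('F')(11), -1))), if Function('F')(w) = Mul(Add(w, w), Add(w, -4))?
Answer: Rational(-93991501, 1356894) ≈ -69.270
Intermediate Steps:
Function('v')(s) = Add(6, Mul(-1, Pow(Add(9, s), -1)))
Function('F')(w) = Mul(2, w, Add(-4, w)) (Function('F')(w) = Mul(Mul(2, w), Add(-4, w)) = Mul(2, w, Add(-4, w)))
Add(Mul(-411, Pow(Function('v')(6), -1)), Mul(Pow(99, -1), Pow(Function('F')(11), -1))) = Add(Mul(-411, Pow(Mul(Pow(Add(9, 6), -1), Add(53, Mul(6, 6))), -1)), Mul(Pow(99, -1), Pow(Mul(2, 11, Add(-4, 11)), -1))) = Add(Mul(-411, Pow(Mul(Pow(15, -1), Add(53, 36)), -1)), Mul(Rational(1, 99), Pow(Mul(2, 11, 7), -1))) = Add(Mul(-411, Pow(Mul(Rational(1, 15), 89), -1)), Mul(Rational(1, 99), Pow(154, -1))) = Add(Mul(-411, Pow(Rational(89, 15), -1)), Mul(Rational(1, 99), Rational(1, 154))) = Add(Mul(-411, Rational(15, 89)), Rational(1, 15246)) = Add(Rational(-6165, 89), Rational(1, 15246)) = Rational(-93991501, 1356894)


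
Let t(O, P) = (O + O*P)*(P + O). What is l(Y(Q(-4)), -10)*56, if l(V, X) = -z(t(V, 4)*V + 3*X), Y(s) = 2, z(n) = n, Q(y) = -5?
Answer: -5040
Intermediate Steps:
t(O, P) = (O + P)*(O + O*P) (t(O, P) = (O + O*P)*(O + P) = (O + P)*(O + O*P))
l(V, X) = -3*X - V²*(20 + 5*V) (l(V, X) = -((V*(V + 4 + 4² + V*4))*V + 3*X) = -((V*(V + 4 + 16 + 4*V))*V + 3*X) = -((V*(20 + 5*V))*V + 3*X) = -(V²*(20 + 5*V) + 3*X) = -(3*X + V²*(20 + 5*V)) = -3*X - V²*(20 + 5*V))
l(Y(Q(-4)), -10)*56 = (-3*(-10) - 5*2²*(4 + 2))*56 = (30 - 5*4*6)*56 = (30 - 120)*56 = -90*56 = -5040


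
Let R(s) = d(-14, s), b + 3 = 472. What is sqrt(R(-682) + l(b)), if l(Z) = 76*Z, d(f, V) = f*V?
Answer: 2*sqrt(11298) ≈ 212.58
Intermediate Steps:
b = 469 (b = -3 + 472 = 469)
d(f, V) = V*f
R(s) = -14*s (R(s) = s*(-14) = -14*s)
sqrt(R(-682) + l(b)) = sqrt(-14*(-682) + 76*469) = sqrt(9548 + 35644) = sqrt(45192) = 2*sqrt(11298)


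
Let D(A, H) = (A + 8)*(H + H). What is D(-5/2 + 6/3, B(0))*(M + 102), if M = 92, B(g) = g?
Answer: 0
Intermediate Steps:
D(A, H) = 2*H*(8 + A) (D(A, H) = (8 + A)*(2*H) = 2*H*(8 + A))
D(-5/2 + 6/3, B(0))*(M + 102) = (2*0*(8 + (-5/2 + 6/3)))*(92 + 102) = (2*0*(8 + (-5*½ + 6*(⅓))))*194 = (2*0*(8 + (-5/2 + 2)))*194 = (2*0*(8 - ½))*194 = (2*0*(15/2))*194 = 0*194 = 0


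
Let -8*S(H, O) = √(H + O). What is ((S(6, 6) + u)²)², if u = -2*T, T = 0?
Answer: 9/256 ≈ 0.035156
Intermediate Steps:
S(H, O) = -√(H + O)/8
u = 0 (u = -2*0 = 0)
((S(6, 6) + u)²)² = ((-√(6 + 6)/8 + 0)²)² = ((-√3/4 + 0)²)² = ((-√3/4)²)² = (3/16)² = 9/256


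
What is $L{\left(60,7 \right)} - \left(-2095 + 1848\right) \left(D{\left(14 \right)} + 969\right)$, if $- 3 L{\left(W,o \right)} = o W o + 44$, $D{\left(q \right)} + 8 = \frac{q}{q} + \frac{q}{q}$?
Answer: $\frac{710599}{3} \approx 2.3687 \cdot 10^{5}$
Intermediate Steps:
$D{\left(q \right)} = -6$ ($D{\left(q \right)} = -8 + \left(\frac{q}{q} + \frac{q}{q}\right) = -8 + \left(1 + 1\right) = -8 + 2 = -6$)
$L{\left(W,o \right)} = - \frac{44}{3} - \frac{W o^{2}}{3}$ ($L{\left(W,o \right)} = - \frac{o W o + 44}{3} = - \frac{W o o + 44}{3} = - \frac{W o^{2} + 44}{3} = - \frac{44 + W o^{2}}{3} = - \frac{44}{3} - \frac{W o^{2}}{3}$)
$L{\left(60,7 \right)} - \left(-2095 + 1848\right) \left(D{\left(14 \right)} + 969\right) = \left(- \frac{44}{3} - 20 \cdot 7^{2}\right) - \left(-2095 + 1848\right) \left(-6 + 969\right) = \left(- \frac{44}{3} - 20 \cdot 49\right) - \left(-247\right) 963 = \left(- \frac{44}{3} - 980\right) - -237861 = - \frac{2984}{3} + 237861 = \frac{710599}{3}$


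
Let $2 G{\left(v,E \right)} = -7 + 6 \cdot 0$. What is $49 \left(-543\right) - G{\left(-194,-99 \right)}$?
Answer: $- \frac{53207}{2} \approx -26604.0$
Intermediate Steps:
$G{\left(v,E \right)} = - \frac{7}{2}$ ($G{\left(v,E \right)} = \frac{-7 + 6 \cdot 0}{2} = \frac{-7 + 0}{2} = \frac{1}{2} \left(-7\right) = - \frac{7}{2}$)
$49 \left(-543\right) - G{\left(-194,-99 \right)} = 49 \left(-543\right) - - \frac{7}{2} = -26607 + \frac{7}{2} = - \frac{53207}{2}$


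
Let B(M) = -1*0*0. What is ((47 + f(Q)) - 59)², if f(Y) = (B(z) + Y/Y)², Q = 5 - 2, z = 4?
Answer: 121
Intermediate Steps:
Q = 3
B(M) = 0 (B(M) = 0*0 = 0)
f(Y) = 1 (f(Y) = (0 + Y/Y)² = (0 + 1)² = 1² = 1)
((47 + f(Q)) - 59)² = ((47 + 1) - 59)² = (48 - 59)² = (-11)² = 121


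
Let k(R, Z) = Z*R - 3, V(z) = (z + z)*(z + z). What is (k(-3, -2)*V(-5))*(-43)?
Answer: -12900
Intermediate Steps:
V(z) = 4*z² (V(z) = (2*z)*(2*z) = 4*z²)
k(R, Z) = -3 + R*Z (k(R, Z) = R*Z - 3 = -3 + R*Z)
(k(-3, -2)*V(-5))*(-43) = ((-3 - 3*(-2))*(4*(-5)²))*(-43) = ((-3 + 6)*(4*25))*(-43) = (3*100)*(-43) = 300*(-43) = -12900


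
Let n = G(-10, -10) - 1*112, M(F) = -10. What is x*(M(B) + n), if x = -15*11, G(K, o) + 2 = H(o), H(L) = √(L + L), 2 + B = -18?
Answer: 20460 - 330*I*√5 ≈ 20460.0 - 737.9*I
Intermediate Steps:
B = -20 (B = -2 - 18 = -20)
H(L) = √2*√L (H(L) = √(2*L) = √2*√L)
G(K, o) = -2 + √2*√o
x = -165
n = -114 + 2*I*√5 (n = (-2 + √2*√(-10)) - 1*112 = (-2 + √2*(I*√10)) - 112 = (-2 + 2*I*√5) - 112 = -114 + 2*I*√5 ≈ -114.0 + 4.4721*I)
x*(M(B) + n) = -165*(-10 + (-114 + 2*I*√5)) = -165*(-124 + 2*I*√5) = 20460 - 330*I*√5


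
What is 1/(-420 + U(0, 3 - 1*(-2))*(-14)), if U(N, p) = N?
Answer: -1/420 ≈ -0.0023810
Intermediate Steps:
1/(-420 + U(0, 3 - 1*(-2))*(-14)) = 1/(-420 + 0*(-14)) = 1/(-420 + 0) = 1/(-420) = -1/420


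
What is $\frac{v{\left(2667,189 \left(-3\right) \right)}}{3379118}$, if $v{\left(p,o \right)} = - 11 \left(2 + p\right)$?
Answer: $- \frac{29359}{3379118} \approx -0.0086884$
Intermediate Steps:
$v{\left(p,o \right)} = -22 - 11 p$
$\frac{v{\left(2667,189 \left(-3\right) \right)}}{3379118} = \frac{-22 - 29337}{3379118} = \left(-22 - 29337\right) \frac{1}{3379118} = \left(-29359\right) \frac{1}{3379118} = - \frac{29359}{3379118}$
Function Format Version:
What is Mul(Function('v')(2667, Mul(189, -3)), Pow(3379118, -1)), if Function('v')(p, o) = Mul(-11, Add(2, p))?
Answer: Rational(-29359, 3379118) ≈ -0.0086884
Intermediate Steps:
Function('v')(p, o) = Add(-22, Mul(-11, p))
Mul(Function('v')(2667, Mul(189, -3)), Pow(3379118, -1)) = Mul(Add(-22, Mul(-11, 2667)), Pow(3379118, -1)) = Mul(Add(-22, -29337), Rational(1, 3379118)) = Mul(-29359, Rational(1, 3379118)) = Rational(-29359, 3379118)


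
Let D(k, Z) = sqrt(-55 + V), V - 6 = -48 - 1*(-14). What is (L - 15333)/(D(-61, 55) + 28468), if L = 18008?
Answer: 76151900/810427107 - 2675*I*sqrt(83)/810427107 ≈ 0.093965 - 3.0071e-5*I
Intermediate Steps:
V = -28 (V = 6 + (-48 - 1*(-14)) = 6 + (-48 + 14) = 6 - 34 = -28)
D(k, Z) = I*sqrt(83) (D(k, Z) = sqrt(-55 - 28) = sqrt(-83) = I*sqrt(83))
(L - 15333)/(D(-61, 55) + 28468) = (18008 - 15333)/(I*sqrt(83) + 28468) = 2675/(28468 + I*sqrt(83))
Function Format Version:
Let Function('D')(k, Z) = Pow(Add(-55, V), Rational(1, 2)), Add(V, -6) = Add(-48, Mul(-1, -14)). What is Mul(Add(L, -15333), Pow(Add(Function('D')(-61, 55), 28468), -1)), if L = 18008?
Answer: Add(Rational(76151900, 810427107), Mul(Rational(-2675, 810427107), I, Pow(83, Rational(1, 2)))) ≈ Add(0.093965, Mul(-3.0071e-5, I))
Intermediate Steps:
V = -28 (V = Add(6, Add(-48, Mul(-1, -14))) = Add(6, Add(-48, 14)) = Add(6, -34) = -28)
Function('D')(k, Z) = Mul(I, Pow(83, Rational(1, 2))) (Function('D')(k, Z) = Pow(Add(-55, -28), Rational(1, 2)) = Pow(-83, Rational(1, 2)) = Mul(I, Pow(83, Rational(1, 2))))
Mul(Add(L, -15333), Pow(Add(Function('D')(-61, 55), 28468), -1)) = Mul(Add(18008, -15333), Pow(Add(Mul(I, Pow(83, Rational(1, 2))), 28468), -1)) = Mul(2675, Pow(Add(28468, Mul(I, Pow(83, Rational(1, 2)))), -1))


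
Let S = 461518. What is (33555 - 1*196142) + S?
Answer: 298931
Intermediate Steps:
(33555 - 1*196142) + S = (33555 - 1*196142) + 461518 = (33555 - 196142) + 461518 = -162587 + 461518 = 298931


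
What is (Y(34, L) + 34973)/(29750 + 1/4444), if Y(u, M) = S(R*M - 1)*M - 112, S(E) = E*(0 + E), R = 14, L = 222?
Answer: 9523938795316/132209001 ≈ 72037.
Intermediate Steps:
S(E) = E² (S(E) = E*E = E²)
Y(u, M) = -112 + M*(-1 + 14*M)² (Y(u, M) = (14*M - 1)²*M - 112 = (-1 + 14*M)²*M - 112 = M*(-1 + 14*M)² - 112 = -112 + M*(-1 + 14*M)²)
(Y(34, L) + 34973)/(29750 + 1/4444) = ((-112 + 222*(-1 + 14*222)²) + 34973)/(29750 + 1/4444) = ((-112 + 222*(-1 + 3108)²) + 34973)/(29750 + 1/4444) = ((-112 + 222*3107²) + 34973)/(132209001/4444) = ((-112 + 222*9653449) + 34973)*(4444/132209001) = ((-112 + 2143065678) + 34973)*(4444/132209001) = (2143065566 + 34973)*(4444/132209001) = 2143100539*(4444/132209001) = 9523938795316/132209001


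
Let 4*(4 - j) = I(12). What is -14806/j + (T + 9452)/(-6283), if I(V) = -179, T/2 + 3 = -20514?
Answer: -365945902/1225185 ≈ -298.69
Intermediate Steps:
T = -41034 (T = -6 + 2*(-20514) = -6 - 41028 = -41034)
j = 195/4 (j = 4 - ¼*(-179) = 4 + 179/4 = 195/4 ≈ 48.750)
-14806/j + (T + 9452)/(-6283) = -14806/195/4 + (-41034 + 9452)/(-6283) = -14806*4/195 - 31582*(-1/6283) = -59224/195 + 31582/6283 = -365945902/1225185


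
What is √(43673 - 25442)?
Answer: √18231 ≈ 135.02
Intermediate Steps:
√(43673 - 25442) = √18231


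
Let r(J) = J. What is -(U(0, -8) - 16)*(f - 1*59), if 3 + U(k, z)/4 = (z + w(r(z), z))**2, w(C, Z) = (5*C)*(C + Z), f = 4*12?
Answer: 17574348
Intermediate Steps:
f = 48
w(C, Z) = 5*C*(C + Z)
U(k, z) = -12 + 4*(z + 10*z**2)**2 (U(k, z) = -12 + 4*(z + 5*z*(z + z))**2 = -12 + 4*(z + 5*z*(2*z))**2 = -12 + 4*(z + 10*z**2)**2)
-(U(0, -8) - 16)*(f - 1*59) = -((-12 + 4*(-8)**2*(1 + 10*(-8))**2) - 16)*(48 - 1*59) = -((-12 + 4*64*(1 - 80)**2) - 16)*(48 - 59) = -((-12 + 4*64*(-79)**2) - 16)*(-11) = -((-12 + 4*64*6241) - 16)*(-11) = -((-12 + 1597696) - 16)*(-11) = -(1597684 - 16)*(-11) = -1597668*(-11) = -1*(-17574348) = 17574348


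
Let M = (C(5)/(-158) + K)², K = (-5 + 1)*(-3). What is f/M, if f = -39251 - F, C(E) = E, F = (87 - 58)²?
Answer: -1000856688/3575881 ≈ -279.89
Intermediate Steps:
F = 841 (F = 29² = 841)
K = 12 (K = -4*(-3) = 12)
f = -40092 (f = -39251 - 1*841 = -39251 - 841 = -40092)
M = 3575881/24964 (M = (5/(-158) + 12)² = (5*(-1/158) + 12)² = (-5/158 + 12)² = (1891/158)² = 3575881/24964 ≈ 143.24)
f/M = -40092/3575881/24964 = -40092*24964/3575881 = -1000856688/3575881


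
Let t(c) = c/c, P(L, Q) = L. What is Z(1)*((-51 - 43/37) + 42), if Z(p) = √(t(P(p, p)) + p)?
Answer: -376*√2/37 ≈ -14.371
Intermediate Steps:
t(c) = 1
Z(p) = √(1 + p)
Z(1)*((-51 - 43/37) + 42) = √(1 + 1)*((-51 - 43/37) + 42) = √2*((-51 - 43/37) + 42) = √2*(-1930/37 + 42) = √2*(-376/37) = -376*√2/37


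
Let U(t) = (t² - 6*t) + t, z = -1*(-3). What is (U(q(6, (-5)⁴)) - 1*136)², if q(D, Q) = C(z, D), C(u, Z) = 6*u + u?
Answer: 40000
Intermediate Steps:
z = 3
C(u, Z) = 7*u
q(D, Q) = 21 (q(D, Q) = 7*3 = 21)
U(t) = t² - 5*t
(U(q(6, (-5)⁴)) - 1*136)² = (21*(-5 + 21) - 1*136)² = (21*16 - 136)² = (336 - 136)² = 200² = 40000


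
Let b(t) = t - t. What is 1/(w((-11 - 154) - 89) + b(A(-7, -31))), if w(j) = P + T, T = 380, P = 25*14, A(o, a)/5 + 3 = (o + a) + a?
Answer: 1/730 ≈ 0.0013699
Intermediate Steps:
A(o, a) = -15 + 5*o + 10*a (A(o, a) = -15 + 5*((o + a) + a) = -15 + 5*((a + o) + a) = -15 + 5*(o + 2*a) = -15 + (5*o + 10*a) = -15 + 5*o + 10*a)
P = 350
b(t) = 0
w(j) = 730 (w(j) = 350 + 380 = 730)
1/(w((-11 - 154) - 89) + b(A(-7, -31))) = 1/(730 + 0) = 1/730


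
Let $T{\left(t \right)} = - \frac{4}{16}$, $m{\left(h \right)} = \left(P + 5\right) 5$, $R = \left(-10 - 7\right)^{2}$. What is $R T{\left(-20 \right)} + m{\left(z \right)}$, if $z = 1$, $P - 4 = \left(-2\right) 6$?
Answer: $- \frac{349}{4} \approx -87.25$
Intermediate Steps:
$P = -8$ ($P = 4 - 12 = -8$)
$R = 289$ ($R = \left(-17\right)^{2} = 289$)
$m{\left(h \right)} = -15$ ($m{\left(h \right)} = \left(-8 + 5\right) 5 = \left(-3\right) 5 = -15$)
$T{\left(t \right)} = - \frac{1}{4}$ ($T{\left(t \right)} = \left(-4\right) \frac{1}{16} = - \frac{1}{4}$)
$R T{\left(-20 \right)} + m{\left(z \right)} = 289 \left(- \frac{1}{4}\right) - 15 = - \frac{289}{4} - 15 = - \frac{349}{4}$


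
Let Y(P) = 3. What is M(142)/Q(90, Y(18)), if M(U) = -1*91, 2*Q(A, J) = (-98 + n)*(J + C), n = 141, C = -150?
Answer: 26/903 ≈ 0.028793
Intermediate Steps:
Q(A, J) = -3225 + 43*J/2 (Q(A, J) = ((-98 + 141)*(J - 150))/2 = (43*(-150 + J))/2 = (-6450 + 43*J)/2 = -3225 + 43*J/2)
M(U) = -91
M(142)/Q(90, Y(18)) = -91/(-3225 + (43/2)*3) = -91/(-3225 + 129/2) = -91/(-6321/2) = -91*(-2/6321) = 26/903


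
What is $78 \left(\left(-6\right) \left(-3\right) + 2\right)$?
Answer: $1560$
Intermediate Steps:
$78 \left(\left(-6\right) \left(-3\right) + 2\right) = 78 \left(18 + 2\right) = 78 \cdot 20 = 1560$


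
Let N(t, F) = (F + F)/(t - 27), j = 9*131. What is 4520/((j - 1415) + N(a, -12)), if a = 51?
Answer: -4520/237 ≈ -19.072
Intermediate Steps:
j = 1179
N(t, F) = 2*F/(-27 + t) (N(t, F) = (2*F)/(-27 + t) = 2*F/(-27 + t))
4520/((j - 1415) + N(a, -12)) = 4520/((1179 - 1415) + 2*(-12)/(-27 + 51)) = 4520/(-236 + 2*(-12)/24) = 4520/(-236 + 2*(-12)*(1/24)) = 4520/(-236 - 1) = 4520/(-237) = 4520*(-1/237) = -4520/237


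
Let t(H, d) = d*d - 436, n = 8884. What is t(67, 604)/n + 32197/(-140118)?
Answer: 1153867243/28291098 ≈ 40.786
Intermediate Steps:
t(H, d) = -436 + d² (t(H, d) = d² - 436 = -436 + d²)
t(67, 604)/n + 32197/(-140118) = (-436 + 604²)/8884 + 32197/(-140118) = (-436 + 364816)*(1/8884) + 32197*(-1/140118) = 364380*(1/8884) - 2927/12738 = 91095/2221 - 2927/12738 = 1153867243/28291098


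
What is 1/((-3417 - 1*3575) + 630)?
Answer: -1/6362 ≈ -0.00015718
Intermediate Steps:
1/((-3417 - 1*3575) + 630) = 1/((-3417 - 3575) + 630) = 1/(-6992 + 630) = 1/(-6362) = -1/6362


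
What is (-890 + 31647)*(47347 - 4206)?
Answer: 1326887737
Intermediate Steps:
(-890 + 31647)*(47347 - 4206) = 30757*43141 = 1326887737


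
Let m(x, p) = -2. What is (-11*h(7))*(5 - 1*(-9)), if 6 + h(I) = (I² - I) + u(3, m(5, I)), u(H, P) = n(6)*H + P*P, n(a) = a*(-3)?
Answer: 2156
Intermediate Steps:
n(a) = -3*a
u(H, P) = P² - 18*H (u(H, P) = (-3*6)*H + P*P = -18*H + P² = P² - 18*H)
h(I) = -56 + I² - I (h(I) = -6 + ((I² - I) + ((-2)² - 18*3)) = -6 + ((I² - I) + (4 - 54)) = -6 + ((I² - I) - 50) = -6 + (-50 + I² - I) = -56 + I² - I)
(-11*h(7))*(5 - 1*(-9)) = (-11*(-56 + 7² - 1*7))*(5 - 1*(-9)) = (-11*(-56 + 49 - 7))*(5 + 9) = -11*(-14)*14 = 154*14 = 2156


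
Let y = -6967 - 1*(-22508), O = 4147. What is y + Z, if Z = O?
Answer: 19688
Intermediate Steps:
Z = 4147
y = 15541 (y = -6967 + 22508 = 15541)
y + Z = 15541 + 4147 = 19688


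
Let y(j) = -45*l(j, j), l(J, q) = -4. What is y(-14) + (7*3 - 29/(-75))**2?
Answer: 3585316/5625 ≈ 637.39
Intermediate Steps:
y(j) = 180 (y(j) = -45*(-4) = 180)
y(-14) + (7*3 - 29/(-75))**2 = 180 + (7*3 - 29/(-75))**2 = 180 + (21 - 29*(-1/75))**2 = 180 + (21 + 29/75)**2 = 180 + (1604/75)**2 = 180 + 2572816/5625 = 3585316/5625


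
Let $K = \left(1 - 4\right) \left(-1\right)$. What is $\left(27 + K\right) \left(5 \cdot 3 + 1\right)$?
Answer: $480$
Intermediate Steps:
$K = 3$ ($K = \left(-3\right) \left(-1\right) = 3$)
$\left(27 + K\right) \left(5 \cdot 3 + 1\right) = \left(27 + 3\right) \left(5 \cdot 3 + 1\right) = 30 \left(15 + 1\right) = 30 \cdot 16 = 480$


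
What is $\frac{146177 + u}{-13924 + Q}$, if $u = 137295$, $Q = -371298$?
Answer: $- \frac{141736}{192611} \approx -0.73587$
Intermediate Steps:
$\frac{146177 + u}{-13924 + Q} = \frac{146177 + 137295}{-13924 - 371298} = \frac{283472}{-385222} = 283472 \left(- \frac{1}{385222}\right) = - \frac{141736}{192611}$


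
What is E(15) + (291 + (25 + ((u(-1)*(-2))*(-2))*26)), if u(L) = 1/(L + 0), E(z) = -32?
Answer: 180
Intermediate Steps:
u(L) = 1/L
E(15) + (291 + (25 + ((u(-1)*(-2))*(-2))*26)) = -32 + (291 + (25 + ((-2/(-1))*(-2))*26)) = -32 + (291 + (25 + (-1*(-2)*(-2))*26)) = -32 + (291 + (25 + (2*(-2))*26)) = -32 + (291 + (25 - 4*26)) = -32 + (291 + (25 - 104)) = -32 + (291 - 79) = -32 + 212 = 180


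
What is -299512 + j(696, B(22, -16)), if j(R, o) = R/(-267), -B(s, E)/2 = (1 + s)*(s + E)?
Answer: -26656800/89 ≈ -2.9951e+5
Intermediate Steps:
B(s, E) = -2*(1 + s)*(E + s) (B(s, E) = -2*(1 + s)*(s + E) = -2*(1 + s)*(E + s))
j(R, o) = -R/267 (j(R, o) = R*(-1/267) = -R/267)
-299512 + j(696, B(22, -16)) = -299512 - 1/267*696 = -299512 - 232/89 = -26656800/89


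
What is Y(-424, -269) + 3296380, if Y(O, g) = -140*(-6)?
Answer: 3297220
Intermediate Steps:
Y(O, g) = 840
Y(-424, -269) + 3296380 = 840 + 3296380 = 3297220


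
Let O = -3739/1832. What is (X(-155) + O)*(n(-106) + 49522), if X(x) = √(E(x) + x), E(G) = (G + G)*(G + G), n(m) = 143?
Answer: -185697435/1832 + 49665*√95945 ≈ 1.5282e+7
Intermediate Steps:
O = -3739/1832 (O = -3739*1/1832 = -3739/1832 ≈ -2.0409)
E(G) = 4*G² (E(G) = (2*G)*(2*G) = 4*G²)
X(x) = √(x + 4*x²) (X(x) = √(4*x² + x) = √(x + 4*x²))
(X(-155) + O)*(n(-106) + 49522) = (√(-155*(1 + 4*(-155))) - 3739/1832)*(143 + 49522) = (√(-155*(1 - 620)) - 3739/1832)*49665 = (√(-155*(-619)) - 3739/1832)*49665 = (√95945 - 3739/1832)*49665 = (-3739/1832 + √95945)*49665 = -185697435/1832 + 49665*√95945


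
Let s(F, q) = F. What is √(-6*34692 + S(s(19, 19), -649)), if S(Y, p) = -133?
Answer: I*√208285 ≈ 456.38*I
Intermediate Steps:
√(-6*34692 + S(s(19, 19), -649)) = √(-6*34692 - 133) = √(-208152 - 133) = √(-208285) = I*√208285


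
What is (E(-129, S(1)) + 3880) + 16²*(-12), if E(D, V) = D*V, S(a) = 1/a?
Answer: 679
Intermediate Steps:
(E(-129, S(1)) + 3880) + 16²*(-12) = (-129/1 + 3880) + 16²*(-12) = (-129*1 + 3880) + 256*(-12) = (-129 + 3880) - 3072 = 3751 - 3072 = 679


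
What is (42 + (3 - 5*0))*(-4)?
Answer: -180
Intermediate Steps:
(42 + (3 - 5*0))*(-4) = (42 + (3 + 0))*(-4) = (42 + 3)*(-4) = 45*(-4) = -180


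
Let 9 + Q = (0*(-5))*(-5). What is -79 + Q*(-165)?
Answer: 1406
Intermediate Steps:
Q = -9 (Q = -9 + (0*(-5))*(-5) = -9 + 0*(-5) = -9 + 0 = -9)
-79 + Q*(-165) = -79 - 9*(-165) = -79 + 1485 = 1406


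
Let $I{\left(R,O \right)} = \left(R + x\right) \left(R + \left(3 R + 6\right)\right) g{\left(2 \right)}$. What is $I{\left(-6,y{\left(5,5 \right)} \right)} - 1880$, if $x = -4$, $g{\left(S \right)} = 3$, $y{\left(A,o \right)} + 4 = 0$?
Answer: $-1340$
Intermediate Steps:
$y{\left(A,o \right)} = -4$ ($y{\left(A,o \right)} = -4 + 0 = -4$)
$I{\left(R,O \right)} = 3 \left(-4 + R\right) \left(6 + 4 R\right)$ ($I{\left(R,O \right)} = \left(R - 4\right) \left(R + \left(3 R + 6\right)\right) 3 = \left(-4 + R\right) \left(R + \left(6 + 3 R\right)\right) 3 = \left(-4 + R\right) \left(6 + 4 R\right) 3 = 3 \left(-4 + R\right) \left(6 + 4 R\right)$)
$I{\left(-6,y{\left(5,5 \right)} \right)} - 1880 = \left(-72 - -180 + 12 \left(-6\right)^{2}\right) - 1880 = \left(-72 + 180 + 12 \cdot 36\right) - 1880 = \left(-72 + 180 + 432\right) - 1880 = 540 - 1880 = -1340$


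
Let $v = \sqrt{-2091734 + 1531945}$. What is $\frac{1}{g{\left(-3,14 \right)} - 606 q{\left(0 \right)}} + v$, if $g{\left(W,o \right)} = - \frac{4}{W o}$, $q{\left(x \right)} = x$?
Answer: $\frac{21}{2} + i \sqrt{559789} \approx 10.5 + 748.19 i$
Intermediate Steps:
$g{\left(W,o \right)} = - \frac{4}{W o}$ ($g{\left(W,o \right)} = - 4 \frac{1}{W o} = - \frac{4}{W o}$)
$v = i \sqrt{559789}$ ($v = \sqrt{-559789} = i \sqrt{559789} \approx 748.19 i$)
$\frac{1}{g{\left(-3,14 \right)} - 606 q{\left(0 \right)}} + v = \frac{1}{- \frac{4}{\left(-3\right) 14} - 0} + i \sqrt{559789} = \frac{1}{\left(-4\right) \left(- \frac{1}{3}\right) \frac{1}{14} + 0} + i \sqrt{559789} = \frac{1}{\frac{2}{21} + 0} + i \sqrt{559789} = \frac{1}{\frac{2}{21}} + i \sqrt{559789} = \frac{21}{2} + i \sqrt{559789}$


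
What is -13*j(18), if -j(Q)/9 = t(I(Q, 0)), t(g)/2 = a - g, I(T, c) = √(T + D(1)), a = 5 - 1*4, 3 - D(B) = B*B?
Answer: 234 - 468*√5 ≈ -812.48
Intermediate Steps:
D(B) = 3 - B² (D(B) = 3 - B*B = 3 - B²)
a = 1 (a = 5 - 4 = 1)
I(T, c) = √(2 + T) (I(T, c) = √(T + (3 - 1*1²)) = √(T + (3 - 1*1)) = √(T + (3 - 1)) = √(T + 2) = √(2 + T))
t(g) = 2 - 2*g (t(g) = 2*(1 - g) = 2 - 2*g)
j(Q) = -18 + 18*√(2 + Q) (j(Q) = -9*(2 - 2*√(2 + Q)) = -18 + 18*√(2 + Q))
-13*j(18) = -13*(-18 + 18*√(2 + 18)) = -13*(-18 + 18*√20) = -13*(-18 + 18*(2*√5)) = -13*(-18 + 36*√5) = 234 - 468*√5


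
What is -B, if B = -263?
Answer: 263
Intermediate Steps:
-B = -1*(-263) = 263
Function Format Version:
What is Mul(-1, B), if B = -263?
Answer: 263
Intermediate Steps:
Mul(-1, B) = Mul(-1, -263) = 263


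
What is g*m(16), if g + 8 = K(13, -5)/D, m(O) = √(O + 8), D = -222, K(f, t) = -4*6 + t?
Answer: -1747*√6/111 ≈ -38.552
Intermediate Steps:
K(f, t) = -24 + t
m(O) = √(8 + O)
g = -1747/222 (g = -8 + (-24 - 5)/(-222) = -8 - 29*(-1/222) = -8 + 29/222 = -1747/222 ≈ -7.8694)
g*m(16) = -1747*√(8 + 16)/222 = -1747*√6/111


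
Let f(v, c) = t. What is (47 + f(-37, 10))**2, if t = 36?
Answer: 6889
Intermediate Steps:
f(v, c) = 36
(47 + f(-37, 10))**2 = (47 + 36)**2 = 83**2 = 6889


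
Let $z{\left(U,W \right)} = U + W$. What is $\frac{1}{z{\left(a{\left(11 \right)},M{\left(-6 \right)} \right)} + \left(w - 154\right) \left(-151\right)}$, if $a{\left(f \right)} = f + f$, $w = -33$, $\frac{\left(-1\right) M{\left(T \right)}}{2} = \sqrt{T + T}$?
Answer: $\frac{28259}{798571129} + \frac{4 i \sqrt{3}}{798571129} \approx 3.5387 \cdot 10^{-5} + 8.6758 \cdot 10^{-9} i$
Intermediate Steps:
$M{\left(T \right)} = - 2 \sqrt{2} \sqrt{T}$ ($M{\left(T \right)} = - 2 \sqrt{T + T} = - 2 \sqrt{2 T} = - 2 \sqrt{2} \sqrt{T}$)
$a{\left(f \right)} = 2 f$
$\frac{1}{z{\left(a{\left(11 \right)},M{\left(-6 \right)} \right)} + \left(w - 154\right) \left(-151\right)} = \frac{1}{\left(2 \cdot 11 - 2 \sqrt{2} \sqrt{-6}\right) + \left(-33 - 154\right) \left(-151\right)} = \frac{1}{\left(22 - 2 \sqrt{2} i \sqrt{6}\right) - -28237} = \frac{1}{\left(22 - 4 i \sqrt{3}\right) + 28237} = \frac{1}{28259 - 4 i \sqrt{3}}$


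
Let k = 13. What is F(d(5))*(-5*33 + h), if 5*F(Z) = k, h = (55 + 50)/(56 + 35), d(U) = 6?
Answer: -426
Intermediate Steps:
h = 15/13 (h = 105/91 = 105*(1/91) = 15/13 ≈ 1.1538)
F(Z) = 13/5 (F(Z) = (1/5)*13 = 13/5)
F(d(5))*(-5*33 + h) = 13*(-5*33 + 15/13)/5 = 13*(-165 + 15/13)/5 = (13/5)*(-2130/13) = -426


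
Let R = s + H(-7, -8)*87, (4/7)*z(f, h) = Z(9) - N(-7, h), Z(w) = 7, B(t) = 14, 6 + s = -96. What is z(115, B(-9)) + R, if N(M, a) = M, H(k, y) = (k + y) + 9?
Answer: -1199/2 ≈ -599.50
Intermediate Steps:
H(k, y) = 9 + k + y
s = -102 (s = -6 - 96 = -102)
z(f, h) = 49/2 (z(f, h) = 7*(7 - 1*(-7))/4 = 7*(7 + 7)/4 = (7/4)*14 = 49/2)
R = -624 (R = -102 + (9 - 7 - 8)*87 = -102 - 6*87 = -102 - 522 = -624)
z(115, B(-9)) + R = 49/2 - 624 = -1199/2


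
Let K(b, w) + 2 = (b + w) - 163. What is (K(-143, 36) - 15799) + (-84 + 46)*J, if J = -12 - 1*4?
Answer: -15463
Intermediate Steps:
J = -16 (J = -12 - 4 = -16)
K(b, w) = -165 + b + w (K(b, w) = -2 + ((b + w) - 163) = -2 + (-163 + b + w) = -165 + b + w)
(K(-143, 36) - 15799) + (-84 + 46)*J = ((-165 - 143 + 36) - 15799) + (-84 + 46)*(-16) = (-272 - 15799) - 38*(-16) = -16071 + 608 = -15463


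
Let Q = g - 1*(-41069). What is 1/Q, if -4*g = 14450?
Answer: 2/74913 ≈ 2.6698e-5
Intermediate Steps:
g = -7225/2 (g = -¼*14450 = -7225/2 ≈ -3612.5)
Q = 74913/2 (Q = -7225/2 - 1*(-41069) = -7225/2 + 41069 = 74913/2 ≈ 37457.)
1/Q = 1/(74913/2) = 2/74913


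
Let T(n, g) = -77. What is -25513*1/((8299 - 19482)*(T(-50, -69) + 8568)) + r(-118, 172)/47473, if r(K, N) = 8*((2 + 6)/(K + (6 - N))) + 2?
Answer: 97957995557/320053213289299 ≈ 0.00030607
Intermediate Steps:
r(K, N) = 2 + 64/(6 + K - N) (r(K, N) = 8*(8/(6 + K - N)) + 2 = 64/(6 + K - N) + 2 = 2 + 64/(6 + K - N))
-25513*1/((8299 - 19482)*(T(-50, -69) + 8568)) + r(-118, 172)/47473 = -25513*1/((-77 + 8568)*(8299 - 19482)) + (2*(38 - 118 - 1*172)/(6 - 118 - 1*172))/47473 = -25513/(8491*(-11183)) + (2*(38 - 118 - 172)/(6 - 118 - 172))*(1/47473) = -25513/(-94954853) + (2*(-252)/(-284))*(1/47473) = -25513*(-1/94954853) + (2*(-1/284)*(-252))*(1/47473) = 25513/94954853 + (126/71)*(1/47473) = 25513/94954853 + 126/3370583 = 97957995557/320053213289299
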